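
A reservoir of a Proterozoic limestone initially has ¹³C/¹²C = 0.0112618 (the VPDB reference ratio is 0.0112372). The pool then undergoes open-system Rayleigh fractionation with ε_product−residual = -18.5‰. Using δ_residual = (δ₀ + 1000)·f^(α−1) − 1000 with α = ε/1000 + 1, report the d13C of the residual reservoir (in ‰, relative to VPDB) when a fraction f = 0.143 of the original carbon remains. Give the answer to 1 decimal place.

δ₀ = (0.0112618/0.0112372 − 1)×1000 = (1.002189 − 1)×1000 = 2.189‰
α − 1 = ε/1000 = -0.0185
f^(α−1) = 0.143^(-0.0185) = 1.036636
δ_res = (2.189 + 1000) × 1.036636 − 1000 = 1038.905 − 1000 = 38.91‰

38.9‰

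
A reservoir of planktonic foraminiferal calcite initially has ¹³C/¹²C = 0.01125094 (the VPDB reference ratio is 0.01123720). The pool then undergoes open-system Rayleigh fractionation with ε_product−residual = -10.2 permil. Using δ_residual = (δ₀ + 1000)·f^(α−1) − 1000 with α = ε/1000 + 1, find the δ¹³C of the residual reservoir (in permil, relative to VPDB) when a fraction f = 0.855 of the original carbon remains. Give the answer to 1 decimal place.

2.8 permil

δ₀ = (0.01125094/0.01123720 − 1)×1000 = (1.001223 − 1)×1000 = 1.223 permil
α − 1 = ε/1000 = -0.0102
f^(α−1) = 0.855^(-0.0102) = 1.001599
δ_res = (1.223 + 1000) × 1.001599 − 1000 = 1002.824 − 1000 = 2.82 permil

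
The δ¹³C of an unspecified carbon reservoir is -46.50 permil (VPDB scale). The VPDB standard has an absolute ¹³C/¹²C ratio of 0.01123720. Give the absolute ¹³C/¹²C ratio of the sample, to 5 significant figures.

0.010715

R_sample = R_standard × (δ¹³C/1000 + 1)
R_sample = 0.01123720 × (-46.50/1000 + 1) = 0.01123720 × 0.953500
R_sample = 0.0107147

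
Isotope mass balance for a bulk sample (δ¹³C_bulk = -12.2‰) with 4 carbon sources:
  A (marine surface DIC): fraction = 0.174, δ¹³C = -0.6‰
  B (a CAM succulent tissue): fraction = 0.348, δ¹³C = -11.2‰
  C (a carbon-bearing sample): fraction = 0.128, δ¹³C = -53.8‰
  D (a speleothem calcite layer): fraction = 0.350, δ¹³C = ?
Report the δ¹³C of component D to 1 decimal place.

Isotope mass balance: δ_bulk = Σ fᵢ·δᵢ.
-12.2 = 0.174×(-0.6) + 0.348×(-11.2) + 0.128×(-53.8) + 0.350×δ_D
0.350·δ_D = -12.2 − (-10.888) = -1.312
δ_D = -1.312 / 0.350 = -3.75‰

-3.7‰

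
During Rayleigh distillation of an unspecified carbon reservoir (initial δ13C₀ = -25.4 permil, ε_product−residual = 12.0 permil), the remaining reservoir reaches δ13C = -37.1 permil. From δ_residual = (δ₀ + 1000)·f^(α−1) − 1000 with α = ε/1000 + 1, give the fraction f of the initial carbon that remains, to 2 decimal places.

0.37

α − 1 = ε/1000 = 0.0120
(δ_res + 1000)/(δ₀ + 1000) = (-37.1 + 1000)/(-25.4 + 1000) = 962.9/974.6 = 0.987995
f = 0.987995^(1/0.0120) = exp(ln(0.987995)/0.0120) = exp(-0.01208/0.0120)
f = exp(-1.0065) = 0.3655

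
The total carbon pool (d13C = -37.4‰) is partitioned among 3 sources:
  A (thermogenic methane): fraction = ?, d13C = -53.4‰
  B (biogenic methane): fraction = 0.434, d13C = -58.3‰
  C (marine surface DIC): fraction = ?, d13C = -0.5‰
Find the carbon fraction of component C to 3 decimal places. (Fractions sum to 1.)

Let f_C and f_A be the unknown fractions; fractions sum to 1 so f_C + f_A = 0.566.
Mass balance: Σ fᵢ·δᵢ = δ_bulk ⇒ f_C·(-0.5) + f_A·(-53.4) = -37.4 − (-25.302) = -12.098
Substitute f_A = 0.566 − f_C:
f_C·(-0.5 − -53.4) = -12.098 − 0.566×(-53.4) = 18.127
f_C = 18.127 / 52.9 = 0.3427

0.343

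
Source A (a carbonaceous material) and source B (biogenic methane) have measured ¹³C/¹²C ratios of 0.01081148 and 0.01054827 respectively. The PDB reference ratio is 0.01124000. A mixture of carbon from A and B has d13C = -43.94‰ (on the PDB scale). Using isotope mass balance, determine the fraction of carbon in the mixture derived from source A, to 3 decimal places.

0.752

δ_A = (0.01081148/0.01124000 − 1)×1000 = (0.961875 − 1)×1000 = -38.125‰
δ_B = (0.01054827/0.01124000 − 1)×1000 = (0.938458 − 1)×1000 = -61.542‰
f_A = (δ_mix − δ_B)/(δ_A − δ_B) = (-43.94 − (-61.542))/(-38.125 − (-61.542))
f_A = 17.602 / 23.417 = 0.7517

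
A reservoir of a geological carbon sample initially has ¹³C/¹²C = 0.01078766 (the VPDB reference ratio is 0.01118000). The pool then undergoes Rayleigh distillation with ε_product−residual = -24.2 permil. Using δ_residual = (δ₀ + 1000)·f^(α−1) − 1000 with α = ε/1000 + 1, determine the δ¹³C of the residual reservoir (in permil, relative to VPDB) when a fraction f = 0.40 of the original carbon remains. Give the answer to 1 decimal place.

δ₀ = (0.01078766/0.01118000 − 1)×1000 = (0.964907 − 1)×1000 = -35.093 permil
α − 1 = ε/1000 = -0.0242
f^(α−1) = 0.40^(-0.0242) = 1.022422
δ_res = (-35.093 + 1000) × 1.022422 − 1000 = 986.542 − 1000 = -13.46 permil

-13.5 permil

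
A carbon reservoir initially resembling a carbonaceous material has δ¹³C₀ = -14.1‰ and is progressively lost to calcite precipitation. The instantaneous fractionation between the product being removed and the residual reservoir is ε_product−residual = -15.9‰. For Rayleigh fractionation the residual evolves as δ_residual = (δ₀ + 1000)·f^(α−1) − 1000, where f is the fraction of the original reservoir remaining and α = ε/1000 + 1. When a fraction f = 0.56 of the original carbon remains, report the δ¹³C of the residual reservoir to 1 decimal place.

-5.0‰

Rayleigh residual: δ_res = (δ₀ + 1000)·f^(α−1) − 1000
α = ε/1000 + 1 = 0.98410, so α − 1 = -0.01590
f^(α−1) = 0.56^(-0.01590) = 1.009262
δ_res = (-14.1 + 1000) × 1.009262 − 1000 = 995.031 − 1000 = -4.97‰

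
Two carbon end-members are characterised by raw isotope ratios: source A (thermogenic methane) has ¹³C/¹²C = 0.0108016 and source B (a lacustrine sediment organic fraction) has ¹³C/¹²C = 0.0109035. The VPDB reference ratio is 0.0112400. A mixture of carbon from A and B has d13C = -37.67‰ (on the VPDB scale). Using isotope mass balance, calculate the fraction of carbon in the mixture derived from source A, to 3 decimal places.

δ_A = (0.0108016/0.0112400 − 1)×1000 = (0.960996 − 1)×1000 = -39.004‰
δ_B = (0.0109035/0.0112400 − 1)×1000 = (0.970062 − 1)×1000 = -29.938‰
f_A = (δ_mix − δ_B)/(δ_A − δ_B) = (-37.67 − (-29.938))/(-39.004 − (-29.938))
f_A = -7.732 / -9.066 = 0.8529

0.853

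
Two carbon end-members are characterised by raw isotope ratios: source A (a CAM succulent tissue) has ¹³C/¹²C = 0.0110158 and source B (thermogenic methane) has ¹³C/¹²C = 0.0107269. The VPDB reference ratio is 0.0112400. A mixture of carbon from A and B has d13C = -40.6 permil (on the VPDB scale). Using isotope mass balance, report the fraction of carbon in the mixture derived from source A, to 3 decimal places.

δ_A = (0.0110158/0.0112400 − 1)×1000 = (0.980053 − 1)×1000 = -19.947 permil
δ_B = (0.0107269/0.0112400 − 1)×1000 = (0.954351 − 1)×1000 = -45.649 permil
f_A = (δ_mix − δ_B)/(δ_A − δ_B) = (-40.6 − (-45.649))/(-19.947 − (-45.649))
f_A = 5.049 / 25.703 = 0.1965

0.196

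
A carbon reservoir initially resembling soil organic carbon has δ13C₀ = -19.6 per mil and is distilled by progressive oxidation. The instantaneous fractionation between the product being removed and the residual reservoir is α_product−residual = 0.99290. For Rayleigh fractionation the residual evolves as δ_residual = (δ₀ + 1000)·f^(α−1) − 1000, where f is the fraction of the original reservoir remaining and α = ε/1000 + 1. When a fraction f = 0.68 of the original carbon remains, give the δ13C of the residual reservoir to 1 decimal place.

-16.9 per mil

Rayleigh residual: δ_res = (δ₀ + 1000)·f^(α−1) − 1000
α − 1 = -0.00710
f^(α−1) = 0.68^(-0.00710) = 1.002742
δ_res = (-19.6 + 1000) × 1.002742 − 1000 = 983.088 − 1000 = -16.91 per mil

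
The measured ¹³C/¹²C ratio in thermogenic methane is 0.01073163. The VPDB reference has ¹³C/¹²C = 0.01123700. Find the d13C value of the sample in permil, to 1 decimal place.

d13C = (R_sample / R_standard − 1) × 1000
R_sample / R_standard = 0.01073163 / 0.01123700 = 0.955026
d13C = (0.955026 − 1) × 1000 = -44.97 permil

-45.0 permil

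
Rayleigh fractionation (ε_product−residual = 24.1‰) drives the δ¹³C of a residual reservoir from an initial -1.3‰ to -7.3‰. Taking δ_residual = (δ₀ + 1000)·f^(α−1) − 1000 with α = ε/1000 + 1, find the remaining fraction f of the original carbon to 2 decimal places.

α − 1 = ε/1000 = 0.0241
(δ_res + 1000)/(δ₀ + 1000) = (-7.3 + 1000)/(-1.3 + 1000) = 992.7/998.7 = 0.993992
f = 0.993992^(1/0.0241) = exp(ln(0.993992)/0.0241) = exp(-0.00603/0.0241)
f = exp(-0.2500) = 0.7788

0.78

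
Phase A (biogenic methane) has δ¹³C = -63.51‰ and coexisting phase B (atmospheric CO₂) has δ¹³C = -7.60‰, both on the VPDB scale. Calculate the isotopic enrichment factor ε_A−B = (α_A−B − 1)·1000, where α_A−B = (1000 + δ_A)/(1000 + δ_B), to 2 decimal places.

-56.34‰

α_A−B = (1000 + -63.51) / (1000 + -7.60) = 936.49 / 992.40 = 0.943662
ε_A−B = (0.943662 − 1) × 1000 = -56.338‰
(The approximation ε ≈ δ_A − δ_B would give -55.91‰.)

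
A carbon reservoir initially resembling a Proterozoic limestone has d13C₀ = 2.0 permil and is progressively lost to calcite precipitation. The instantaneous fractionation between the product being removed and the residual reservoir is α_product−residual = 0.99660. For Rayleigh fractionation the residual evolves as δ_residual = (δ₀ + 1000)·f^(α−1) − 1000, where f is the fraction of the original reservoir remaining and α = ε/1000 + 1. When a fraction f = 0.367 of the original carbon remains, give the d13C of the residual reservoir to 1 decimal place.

5.4 permil

Rayleigh residual: δ_res = (δ₀ + 1000)·f^(α−1) − 1000
α − 1 = -0.00340
f^(α−1) = 0.367^(-0.00340) = 1.003414
δ_res = (2.0 + 1000) × 1.003414 − 1000 = 1005.421 − 1000 = 5.42 permil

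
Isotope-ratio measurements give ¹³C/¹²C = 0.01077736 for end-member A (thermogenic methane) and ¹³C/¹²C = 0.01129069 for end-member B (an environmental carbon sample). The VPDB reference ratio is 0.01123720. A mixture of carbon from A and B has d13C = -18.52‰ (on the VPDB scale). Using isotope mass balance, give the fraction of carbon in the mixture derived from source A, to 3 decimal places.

δ_A = (0.01077736/0.01123720 − 1)×1000 = (0.959079 − 1)×1000 = -40.921‰
δ_B = (0.01129069/0.01123720 − 1)×1000 = (1.004760 − 1)×1000 = 4.760‰
f_A = (δ_mix − δ_B)/(δ_A − δ_B) = (-18.52 − (4.760))/(-40.921 − (4.760))
f_A = -23.280 / -45.681 = 0.5096

0.510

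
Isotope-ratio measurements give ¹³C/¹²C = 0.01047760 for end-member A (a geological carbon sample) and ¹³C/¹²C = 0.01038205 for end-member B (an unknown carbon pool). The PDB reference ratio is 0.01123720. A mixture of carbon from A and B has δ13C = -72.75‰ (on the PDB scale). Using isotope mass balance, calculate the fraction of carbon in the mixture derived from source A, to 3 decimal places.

δ_A = (0.01047760/0.01123720 − 1)×1000 = (0.932403 − 1)×1000 = -67.597‰
δ_B = (0.01038205/0.01123720 − 1)×1000 = (0.923900 − 1)×1000 = -76.100‰
f_A = (δ_mix − δ_B)/(δ_A − δ_B) = (-72.75 − (-76.100))/(-67.597 − (-76.100))
f_A = 3.350 / 8.503 = 0.3940

0.394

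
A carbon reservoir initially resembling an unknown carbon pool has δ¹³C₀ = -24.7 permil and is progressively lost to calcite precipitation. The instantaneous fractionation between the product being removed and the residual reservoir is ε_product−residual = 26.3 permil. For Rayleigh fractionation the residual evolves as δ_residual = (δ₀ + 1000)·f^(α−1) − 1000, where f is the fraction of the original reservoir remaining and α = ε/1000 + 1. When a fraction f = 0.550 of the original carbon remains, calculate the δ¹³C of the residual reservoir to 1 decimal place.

-39.9 permil

Rayleigh residual: δ_res = (δ₀ + 1000)·f^(α−1) − 1000
α = ε/1000 + 1 = 1.02630, so α − 1 = 0.02630
f^(α−1) = 0.550^(0.02630) = 0.984400
δ_res = (-24.7 + 1000) × 0.984400 − 1000 = 960.085 − 1000 = -39.91 permil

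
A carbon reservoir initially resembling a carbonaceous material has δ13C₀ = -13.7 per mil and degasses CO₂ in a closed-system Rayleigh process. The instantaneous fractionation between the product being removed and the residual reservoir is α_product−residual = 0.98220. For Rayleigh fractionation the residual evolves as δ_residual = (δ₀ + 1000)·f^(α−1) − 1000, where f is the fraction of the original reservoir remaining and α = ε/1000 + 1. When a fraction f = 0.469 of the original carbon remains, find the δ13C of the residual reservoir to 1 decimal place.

-0.3 per mil

Rayleigh residual: δ_res = (δ₀ + 1000)·f^(α−1) − 1000
α − 1 = -0.01780
f^(α−1) = 0.469^(-0.01780) = 1.013569
δ_res = (-13.7 + 1000) × 1.013569 − 1000 = 999.683 − 1000 = -0.32 per mil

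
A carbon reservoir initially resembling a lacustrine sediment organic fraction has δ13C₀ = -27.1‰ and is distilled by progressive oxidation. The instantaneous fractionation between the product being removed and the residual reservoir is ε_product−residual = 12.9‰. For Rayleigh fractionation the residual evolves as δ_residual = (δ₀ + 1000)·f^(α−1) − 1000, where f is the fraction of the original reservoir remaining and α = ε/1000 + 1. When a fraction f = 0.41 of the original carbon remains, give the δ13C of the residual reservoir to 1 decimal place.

-38.2‰

Rayleigh residual: δ_res = (δ₀ + 1000)·f^(α−1) − 1000
α = ε/1000 + 1 = 1.01290, so α − 1 = 0.01290
f^(α−1) = 0.41^(0.01290) = 0.988564
δ_res = (-27.1 + 1000) × 0.988564 − 1000 = 961.774 − 1000 = -38.23‰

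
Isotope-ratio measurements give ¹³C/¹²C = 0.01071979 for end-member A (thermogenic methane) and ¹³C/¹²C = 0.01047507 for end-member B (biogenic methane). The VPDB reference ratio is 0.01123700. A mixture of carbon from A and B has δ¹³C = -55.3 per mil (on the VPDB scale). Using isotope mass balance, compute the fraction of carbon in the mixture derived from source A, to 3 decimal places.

0.574

δ_A = (0.01071979/0.01123700 − 1)×1000 = (0.953973 − 1)×1000 = -46.027 per mil
δ_B = (0.01047507/0.01123700 − 1)×1000 = (0.932195 − 1)×1000 = -67.805 per mil
f_A = (δ_mix − δ_B)/(δ_A − δ_B) = (-55.3 − (-67.805))/(-46.027 − (-67.805))
f_A = 12.505 / 21.778 = 0.5742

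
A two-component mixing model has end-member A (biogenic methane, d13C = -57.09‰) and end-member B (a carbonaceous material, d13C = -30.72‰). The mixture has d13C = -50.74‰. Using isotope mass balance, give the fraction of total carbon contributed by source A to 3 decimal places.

δ_mix = f_A·δ_A + (1 − f_A)·δ_B  ⇒  f_A = (δ_mix − δ_B)/(δ_A − δ_B)
f_A = (-50.74 − (-30.72)) / (-57.09 − (-30.72))
f_A = -20.02 / -26.37 = 0.7592

0.759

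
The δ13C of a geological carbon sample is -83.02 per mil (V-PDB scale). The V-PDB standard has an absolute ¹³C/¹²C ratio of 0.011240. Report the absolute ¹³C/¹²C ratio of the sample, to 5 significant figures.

0.010307

R_sample = R_standard × (δ13C/1000 + 1)
R_sample = 0.011240 × (-83.02/1000 + 1) = 0.011240 × 0.916980
R_sample = 0.0103069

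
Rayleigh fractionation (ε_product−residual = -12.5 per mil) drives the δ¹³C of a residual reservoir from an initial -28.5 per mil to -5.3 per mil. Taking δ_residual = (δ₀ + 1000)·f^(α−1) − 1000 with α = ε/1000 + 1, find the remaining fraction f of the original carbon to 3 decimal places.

α − 1 = ε/1000 = -0.0125
(δ_res + 1000)/(δ₀ + 1000) = (-5.3 + 1000)/(-28.5 + 1000) = 994.7/971.5 = 1.023881
f = 1.023881^(1/-0.0125) = exp(ln(1.023881)/-0.0125) = exp(0.02360/-0.0125)
f = exp(-1.8880) = 0.1514

0.151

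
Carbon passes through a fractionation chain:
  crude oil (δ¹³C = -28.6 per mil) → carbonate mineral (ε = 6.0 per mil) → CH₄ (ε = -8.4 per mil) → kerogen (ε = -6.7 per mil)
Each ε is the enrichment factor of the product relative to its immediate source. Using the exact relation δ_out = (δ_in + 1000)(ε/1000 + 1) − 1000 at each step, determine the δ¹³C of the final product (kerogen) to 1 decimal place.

-37.5 per mil

step 1: δ = (-28.60 + 1000)·(6.0/1000 + 1) − 1000 = -22.77 per mil
step 2: δ = (-22.77 + 1000)·(-8.4/1000 + 1) − 1000 = -30.98 per mil
step 3: δ = (-30.98 + 1000)·(-6.7/1000 + 1) − 1000 = -37.47 per mil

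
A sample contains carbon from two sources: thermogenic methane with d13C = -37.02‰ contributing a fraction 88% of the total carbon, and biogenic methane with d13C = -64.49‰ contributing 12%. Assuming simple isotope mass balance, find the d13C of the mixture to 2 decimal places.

-40.32‰

δ_mix = f_A·δ_A + f_B·δ_B
δ_mix = 0.88 × (-37.02) + 0.12 × (-64.49)
δ_mix = -32.578 + -7.739 = -40.316‰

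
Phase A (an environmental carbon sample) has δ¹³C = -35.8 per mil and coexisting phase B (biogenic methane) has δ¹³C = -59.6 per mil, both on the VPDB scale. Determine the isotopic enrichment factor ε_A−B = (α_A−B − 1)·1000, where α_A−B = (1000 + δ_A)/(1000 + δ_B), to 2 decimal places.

α_A−B = (1000 + -35.8) / (1000 + -59.6) = 964.2 / 940.4 = 1.025308
ε_A−B = (1.025308 − 1) × 1000 = 25.308 per mil
(The approximation ε ≈ δ_A − δ_B would give 23.8 per mil.)

25.31 per mil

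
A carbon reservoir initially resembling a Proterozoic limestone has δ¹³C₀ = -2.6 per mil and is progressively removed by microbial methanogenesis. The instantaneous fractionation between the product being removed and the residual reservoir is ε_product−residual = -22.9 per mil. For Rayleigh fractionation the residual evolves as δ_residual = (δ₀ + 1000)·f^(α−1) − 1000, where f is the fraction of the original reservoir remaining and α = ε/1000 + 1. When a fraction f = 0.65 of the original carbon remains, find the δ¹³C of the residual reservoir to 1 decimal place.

Rayleigh residual: δ_res = (δ₀ + 1000)·f^(α−1) − 1000
α = ε/1000 + 1 = 0.97710, so α − 1 = -0.02290
f^(α−1) = 0.65^(-0.02290) = 1.009914
δ_res = (-2.6 + 1000) × 1.009914 − 1000 = 1007.288 − 1000 = 7.29 per mil

7.3 per mil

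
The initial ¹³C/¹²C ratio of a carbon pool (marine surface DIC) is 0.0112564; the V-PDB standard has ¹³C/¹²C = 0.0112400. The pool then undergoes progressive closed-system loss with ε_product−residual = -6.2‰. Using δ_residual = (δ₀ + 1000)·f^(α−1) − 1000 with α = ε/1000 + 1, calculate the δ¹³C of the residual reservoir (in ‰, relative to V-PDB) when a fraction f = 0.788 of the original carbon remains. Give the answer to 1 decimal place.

δ₀ = (0.0112564/0.0112400 − 1)×1000 = (1.001459 − 1)×1000 = 1.459‰
α − 1 = ε/1000 = -0.0062
f^(α−1) = 0.788^(-0.0062) = 1.001478
δ_res = (1.459 + 1000) × 1.001478 − 1000 = 1002.940 − 1000 = 2.94‰

2.9‰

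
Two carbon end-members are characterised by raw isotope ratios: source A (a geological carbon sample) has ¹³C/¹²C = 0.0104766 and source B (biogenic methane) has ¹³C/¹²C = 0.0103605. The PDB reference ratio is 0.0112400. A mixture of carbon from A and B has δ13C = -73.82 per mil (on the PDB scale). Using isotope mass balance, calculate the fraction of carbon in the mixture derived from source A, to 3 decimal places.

δ_A = (0.0104766/0.0112400 − 1)×1000 = (0.932082 − 1)×1000 = -67.918 per mil
δ_B = (0.0103605/0.0112400 − 1)×1000 = (0.921753 − 1)×1000 = -78.247 per mil
f_A = (δ_mix − δ_B)/(δ_A − δ_B) = (-73.82 − (-78.247))/(-67.918 − (-78.247))
f_A = 4.427 / 10.329 = 0.4286

0.429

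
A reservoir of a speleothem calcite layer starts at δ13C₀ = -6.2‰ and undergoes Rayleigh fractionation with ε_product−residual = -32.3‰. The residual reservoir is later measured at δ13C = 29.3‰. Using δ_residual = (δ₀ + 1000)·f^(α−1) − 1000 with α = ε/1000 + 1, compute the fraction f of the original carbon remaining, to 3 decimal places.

0.337

α − 1 = ε/1000 = -0.0323
(δ_res + 1000)/(δ₀ + 1000) = (29.3 + 1000)/(-6.2 + 1000) = 1029.3/993.8 = 1.035721
f = 1.035721^(1/-0.0323) = exp(ln(1.035721)/-0.0323) = exp(0.03510/-0.0323)
f = exp(-1.0866) = 0.3374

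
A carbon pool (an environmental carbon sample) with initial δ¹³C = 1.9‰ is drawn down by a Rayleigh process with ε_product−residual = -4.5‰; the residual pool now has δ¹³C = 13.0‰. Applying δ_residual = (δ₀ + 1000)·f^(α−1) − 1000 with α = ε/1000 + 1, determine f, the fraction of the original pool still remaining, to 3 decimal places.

0.086

α − 1 = ε/1000 = -0.0045
(δ_res + 1000)/(δ₀ + 1000) = (13.0 + 1000)/(1.9 + 1000) = 1013.0/1001.9 = 1.011079
f = 1.011079^(1/-0.0045) = exp(ln(1.011079)/-0.0045) = exp(0.01102/-0.0045)
f = exp(-2.4485) = 0.0864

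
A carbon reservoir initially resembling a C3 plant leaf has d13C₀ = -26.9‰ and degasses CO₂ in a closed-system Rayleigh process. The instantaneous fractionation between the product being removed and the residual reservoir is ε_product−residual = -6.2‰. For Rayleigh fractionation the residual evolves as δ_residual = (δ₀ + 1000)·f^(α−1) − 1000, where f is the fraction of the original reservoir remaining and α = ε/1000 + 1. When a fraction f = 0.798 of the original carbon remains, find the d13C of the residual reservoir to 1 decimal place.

-25.5‰

Rayleigh residual: δ_res = (δ₀ + 1000)·f^(α−1) − 1000
α = ε/1000 + 1 = 0.99380, so α − 1 = -0.00620
f^(α−1) = 0.798^(-0.00620) = 1.001400
δ_res = (-26.9 + 1000) × 1.001400 − 1000 = 974.462 − 1000 = -25.54‰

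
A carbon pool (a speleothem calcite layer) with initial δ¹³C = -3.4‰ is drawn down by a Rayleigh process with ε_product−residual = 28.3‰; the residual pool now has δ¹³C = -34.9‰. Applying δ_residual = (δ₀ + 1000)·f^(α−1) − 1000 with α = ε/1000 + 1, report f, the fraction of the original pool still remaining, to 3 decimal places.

0.321

α − 1 = ε/1000 = 0.0283
(δ_res + 1000)/(δ₀ + 1000) = (-34.9 + 1000)/(-3.4 + 1000) = 965.1/996.6 = 0.968393
f = 0.968393^(1/0.0283) = exp(ln(0.968393)/0.0283) = exp(-0.03212/0.0283)
f = exp(-1.1349) = 0.3215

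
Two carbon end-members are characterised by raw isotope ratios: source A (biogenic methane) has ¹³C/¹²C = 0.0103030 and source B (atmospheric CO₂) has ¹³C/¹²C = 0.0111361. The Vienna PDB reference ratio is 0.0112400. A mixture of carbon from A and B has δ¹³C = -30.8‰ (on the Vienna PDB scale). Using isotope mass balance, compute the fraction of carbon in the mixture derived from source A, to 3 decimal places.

δ_A = (0.0103030/0.0112400 − 1)×1000 = (0.916637 − 1)×1000 = -83.363‰
δ_B = (0.0111361/0.0112400 − 1)×1000 = (0.990756 − 1)×1000 = -9.244‰
f_A = (δ_mix − δ_B)/(δ_A − δ_B) = (-30.8 − (-9.244))/(-83.363 − (-9.244))
f_A = -21.556 / -74.119 = 0.2908

0.291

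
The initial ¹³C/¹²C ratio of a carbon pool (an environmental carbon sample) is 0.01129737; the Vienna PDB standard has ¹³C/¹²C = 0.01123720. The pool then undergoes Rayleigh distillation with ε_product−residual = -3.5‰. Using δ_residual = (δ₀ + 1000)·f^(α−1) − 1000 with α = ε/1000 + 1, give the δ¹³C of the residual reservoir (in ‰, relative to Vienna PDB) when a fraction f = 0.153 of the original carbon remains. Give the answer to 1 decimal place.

δ₀ = (0.01129737/0.01123720 − 1)×1000 = (1.005355 − 1)×1000 = 5.355‰
α − 1 = ε/1000 = -0.0035
f^(α−1) = 0.153^(-0.0035) = 1.006592
δ_res = (5.355 + 1000) × 1.006592 − 1000 = 1011.982 − 1000 = 11.98‰

12.0‰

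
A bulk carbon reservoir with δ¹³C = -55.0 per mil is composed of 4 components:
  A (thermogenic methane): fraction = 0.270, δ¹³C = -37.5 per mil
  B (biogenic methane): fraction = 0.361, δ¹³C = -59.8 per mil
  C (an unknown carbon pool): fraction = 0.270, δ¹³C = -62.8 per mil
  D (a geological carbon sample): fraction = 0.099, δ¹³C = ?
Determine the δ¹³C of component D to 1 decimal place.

Isotope mass balance: δ_bulk = Σ fᵢ·δᵢ.
-55.0 = 0.270×(-37.5) + 0.361×(-59.8) + 0.270×(-62.8) + 0.099×δ_D
0.099·δ_D = -55.0 − (-48.669) = -6.331
δ_D = -6.331 / 0.099 = -63.95 per mil

-64.0 per mil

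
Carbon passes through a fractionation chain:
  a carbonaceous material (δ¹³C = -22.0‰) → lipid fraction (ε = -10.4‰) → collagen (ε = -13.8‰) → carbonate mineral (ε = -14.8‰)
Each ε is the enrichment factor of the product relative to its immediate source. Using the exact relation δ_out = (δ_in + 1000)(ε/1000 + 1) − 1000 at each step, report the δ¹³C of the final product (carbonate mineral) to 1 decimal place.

-59.7‰

step 1: δ = (-22.00 + 1000)·(-10.4/1000 + 1) − 1000 = -32.17‰
step 2: δ = (-32.17 + 1000)·(-13.8/1000 + 1) − 1000 = -45.53‰
step 3: δ = (-45.53 + 1000)·(-14.8/1000 + 1) − 1000 = -59.65‰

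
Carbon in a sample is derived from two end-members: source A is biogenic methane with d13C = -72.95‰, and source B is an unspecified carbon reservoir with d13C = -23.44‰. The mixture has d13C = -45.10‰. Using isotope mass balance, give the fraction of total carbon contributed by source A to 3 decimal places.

δ_mix = f_A·δ_A + (1 − f_A)·δ_B  ⇒  f_A = (δ_mix − δ_B)/(δ_A − δ_B)
f_A = (-45.10 − (-23.44)) / (-72.95 − (-23.44))
f_A = -21.66 / -49.51 = 0.4375

0.437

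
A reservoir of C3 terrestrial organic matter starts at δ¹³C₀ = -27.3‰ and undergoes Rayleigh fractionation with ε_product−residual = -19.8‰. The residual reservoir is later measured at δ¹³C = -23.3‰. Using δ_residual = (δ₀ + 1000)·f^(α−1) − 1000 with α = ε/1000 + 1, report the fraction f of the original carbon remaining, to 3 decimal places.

0.813

α − 1 = ε/1000 = -0.0198
(δ_res + 1000)/(δ₀ + 1000) = (-23.3 + 1000)/(-27.3 + 1000) = 976.7/972.7 = 1.004112
f = 1.004112^(1/-0.0198) = exp(ln(1.004112)/-0.0198) = exp(0.00410/-0.0198)
f = exp(-0.2073) = 0.8128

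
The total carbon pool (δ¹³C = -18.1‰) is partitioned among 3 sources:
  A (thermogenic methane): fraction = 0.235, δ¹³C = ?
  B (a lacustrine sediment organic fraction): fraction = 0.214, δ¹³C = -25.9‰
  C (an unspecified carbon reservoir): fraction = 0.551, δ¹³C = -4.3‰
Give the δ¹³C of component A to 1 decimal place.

-43.4‰

Isotope mass balance: δ_bulk = Σ fᵢ·δᵢ.
-18.1 = 0.235×δ_A + 0.214×(-25.9) + 0.551×(-4.3)
0.235·δ_A = -18.1 − (-7.912) = -10.188
δ_A = -10.188 / 0.235 = -43.35‰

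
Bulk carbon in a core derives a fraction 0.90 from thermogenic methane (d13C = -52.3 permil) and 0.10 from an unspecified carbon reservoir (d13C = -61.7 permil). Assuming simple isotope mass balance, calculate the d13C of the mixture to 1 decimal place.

δ_mix = f_A·δ_A + f_B·δ_B
δ_mix = 0.90 × (-52.3) + 0.10 × (-61.7)
δ_mix = -47.07 + -6.17 = -53.24 permil

-53.2 permil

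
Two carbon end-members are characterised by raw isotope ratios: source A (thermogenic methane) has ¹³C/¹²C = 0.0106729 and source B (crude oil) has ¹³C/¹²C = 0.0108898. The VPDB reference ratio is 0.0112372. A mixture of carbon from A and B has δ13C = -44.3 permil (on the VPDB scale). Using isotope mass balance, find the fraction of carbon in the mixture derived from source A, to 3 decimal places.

0.693

δ_A = (0.0106729/0.0112372 − 1)×1000 = (0.949783 − 1)×1000 = -50.217 permil
δ_B = (0.0108898/0.0112372 − 1)×1000 = (0.969085 − 1)×1000 = -30.915 permil
f_A = (δ_mix − δ_B)/(δ_A − δ_B) = (-44.3 − (-30.915))/(-50.217 − (-30.915))
f_A = -13.385 / -19.302 = 0.6934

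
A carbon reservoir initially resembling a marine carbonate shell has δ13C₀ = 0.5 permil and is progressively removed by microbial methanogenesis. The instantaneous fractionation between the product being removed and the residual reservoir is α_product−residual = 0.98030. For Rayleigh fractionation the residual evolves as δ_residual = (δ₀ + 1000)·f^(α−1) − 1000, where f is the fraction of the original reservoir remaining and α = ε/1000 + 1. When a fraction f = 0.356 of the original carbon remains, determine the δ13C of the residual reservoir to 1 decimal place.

Rayleigh residual: δ_res = (δ₀ + 1000)·f^(α−1) − 1000
α − 1 = -0.01970
f^(α−1) = 0.356^(-0.01970) = 1.020555
δ_res = (0.5 + 1000) × 1.020555 − 1000 = 1021.065 − 1000 = 21.07 permil

21.1 permil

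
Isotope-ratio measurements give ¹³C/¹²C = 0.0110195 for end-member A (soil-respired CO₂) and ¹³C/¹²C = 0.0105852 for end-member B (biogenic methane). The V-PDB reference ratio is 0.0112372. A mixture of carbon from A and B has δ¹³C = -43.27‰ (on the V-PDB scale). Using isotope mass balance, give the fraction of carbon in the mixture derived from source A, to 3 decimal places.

δ_A = (0.0110195/0.0112372 − 1)×1000 = (0.980627 − 1)×1000 = -19.373‰
δ_B = (0.0105852/0.0112372 − 1)×1000 = (0.941978 − 1)×1000 = -58.022‰
f_A = (δ_mix − δ_B)/(δ_A − δ_B) = (-43.27 − (-58.022))/(-19.373 − (-58.022))
f_A = 14.752 / 38.648 = 0.3817

0.382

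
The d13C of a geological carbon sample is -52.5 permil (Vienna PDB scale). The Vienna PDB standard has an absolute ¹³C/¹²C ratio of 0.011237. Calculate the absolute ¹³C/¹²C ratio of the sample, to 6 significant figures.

0.0106471

R_sample = R_standard × (d13C/1000 + 1)
R_sample = 0.011237 × (-52.5/1000 + 1) = 0.011237 × 0.947500
R_sample = 0.0106471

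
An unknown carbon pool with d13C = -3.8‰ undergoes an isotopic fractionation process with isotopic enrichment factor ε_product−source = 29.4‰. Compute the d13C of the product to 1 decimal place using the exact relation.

25.5‰

To first order, δ_product ≈ δ_source + ε = 25.6‰.
Exactly, δ_product = (δ_source + 1000)·(ε/1000 + 1) − 1000.
δ_product = (-3.8 + 1000) × (29.4/1000 + 1) − 1000
δ_product = 25.49‰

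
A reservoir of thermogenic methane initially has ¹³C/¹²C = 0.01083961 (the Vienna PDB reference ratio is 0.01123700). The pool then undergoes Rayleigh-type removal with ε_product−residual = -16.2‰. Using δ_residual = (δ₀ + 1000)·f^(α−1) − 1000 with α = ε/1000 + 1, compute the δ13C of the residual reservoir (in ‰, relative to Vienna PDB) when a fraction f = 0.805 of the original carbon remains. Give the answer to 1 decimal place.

-32.0‰

δ₀ = (0.01083961/0.01123700 − 1)×1000 = (0.964636 − 1)×1000 = -35.364‰
α − 1 = ε/1000 = -0.0162
f^(α−1) = 0.805^(-0.0162) = 1.003520
δ_res = (-35.364 + 1000) × 1.003520 − 1000 = 968.031 − 1000 = -31.97‰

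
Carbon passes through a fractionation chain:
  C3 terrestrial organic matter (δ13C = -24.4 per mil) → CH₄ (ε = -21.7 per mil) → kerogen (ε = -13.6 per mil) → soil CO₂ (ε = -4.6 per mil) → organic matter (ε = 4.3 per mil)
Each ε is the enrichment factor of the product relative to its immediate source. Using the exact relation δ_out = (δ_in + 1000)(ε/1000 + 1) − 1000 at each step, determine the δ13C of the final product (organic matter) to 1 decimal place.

-58.9 per mil

step 1: δ = (-24.40 + 1000)·(-21.7/1000 + 1) − 1000 = -45.57 per mil
step 2: δ = (-45.57 + 1000)·(-13.6/1000 + 1) − 1000 = -58.55 per mil
step 3: δ = (-58.55 + 1000)·(-4.6/1000 + 1) − 1000 = -62.88 per mil
step 4: δ = (-62.88 + 1000)·(4.3/1000 + 1) − 1000 = -58.85 per mil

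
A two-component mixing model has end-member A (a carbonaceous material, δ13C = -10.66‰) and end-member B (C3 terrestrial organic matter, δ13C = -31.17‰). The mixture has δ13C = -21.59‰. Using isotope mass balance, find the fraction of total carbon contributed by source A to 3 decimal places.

δ_mix = f_A·δ_A + (1 − f_A)·δ_B  ⇒  f_A = (δ_mix − δ_B)/(δ_A − δ_B)
f_A = (-21.59 − (-31.17)) / (-10.66 − (-31.17))
f_A = 9.58 / 20.51 = 0.4671

0.467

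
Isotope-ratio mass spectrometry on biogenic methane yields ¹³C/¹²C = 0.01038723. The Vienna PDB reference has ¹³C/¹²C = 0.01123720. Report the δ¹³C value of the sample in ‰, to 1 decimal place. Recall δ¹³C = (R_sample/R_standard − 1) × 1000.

-75.6‰

δ¹³C = (R_sample / R_standard − 1) × 1000
R_sample / R_standard = 0.01038723 / 0.01123720 = 0.924361
δ¹³C = (0.924361 − 1) × 1000 = -75.64‰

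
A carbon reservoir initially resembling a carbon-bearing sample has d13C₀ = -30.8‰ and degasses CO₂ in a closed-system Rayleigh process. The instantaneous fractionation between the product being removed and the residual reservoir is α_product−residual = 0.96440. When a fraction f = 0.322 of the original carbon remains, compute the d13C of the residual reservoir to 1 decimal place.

9.1‰

Rayleigh residual: δ_res = (δ₀ + 1000)·f^(α−1) − 1000
α − 1 = -0.03560
f^(α−1) = 0.322^(-0.03560) = 1.041167
δ_res = (-30.8 + 1000) × 1.041167 − 1000 = 1009.099 − 1000 = 9.10‰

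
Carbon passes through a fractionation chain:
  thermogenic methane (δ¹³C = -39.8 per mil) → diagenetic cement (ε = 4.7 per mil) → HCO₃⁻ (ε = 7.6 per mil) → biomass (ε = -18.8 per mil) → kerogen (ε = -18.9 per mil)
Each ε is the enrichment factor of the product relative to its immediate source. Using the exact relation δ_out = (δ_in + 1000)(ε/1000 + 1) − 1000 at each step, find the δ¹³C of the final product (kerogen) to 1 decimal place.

-64.3 per mil

step 1: δ = (-39.80 + 1000)·(4.7/1000 + 1) − 1000 = -35.29 per mil
step 2: δ = (-35.29 + 1000)·(7.6/1000 + 1) − 1000 = -27.96 per mil
step 3: δ = (-27.96 + 1000)·(-18.8/1000 + 1) − 1000 = -46.23 per mil
step 4: δ = (-46.23 + 1000)·(-18.9/1000 + 1) − 1000 = -64.26 per mil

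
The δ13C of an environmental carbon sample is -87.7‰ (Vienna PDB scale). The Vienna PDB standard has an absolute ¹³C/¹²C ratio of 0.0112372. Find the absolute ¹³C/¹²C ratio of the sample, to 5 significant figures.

0.010252

R_sample = R_standard × (δ13C/1000 + 1)
R_sample = 0.0112372 × (-87.7/1000 + 1) = 0.0112372 × 0.912300
R_sample = 0.0102517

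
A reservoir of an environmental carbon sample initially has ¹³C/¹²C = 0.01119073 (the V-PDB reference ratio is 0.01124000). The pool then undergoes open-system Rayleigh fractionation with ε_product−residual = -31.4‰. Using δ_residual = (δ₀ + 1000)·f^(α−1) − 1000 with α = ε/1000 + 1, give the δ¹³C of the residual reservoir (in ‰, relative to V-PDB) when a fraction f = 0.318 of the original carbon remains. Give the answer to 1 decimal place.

δ₀ = (0.01119073/0.01124000 − 1)×1000 = (0.995617 − 1)×1000 = -4.383‰
α − 1 = ε/1000 = -0.0314
f^(α−1) = 0.318^(-0.0314) = 1.036630
δ_res = (-4.383 + 1000) × 1.036630 − 1000 = 1032.086 − 1000 = 32.09‰

32.1‰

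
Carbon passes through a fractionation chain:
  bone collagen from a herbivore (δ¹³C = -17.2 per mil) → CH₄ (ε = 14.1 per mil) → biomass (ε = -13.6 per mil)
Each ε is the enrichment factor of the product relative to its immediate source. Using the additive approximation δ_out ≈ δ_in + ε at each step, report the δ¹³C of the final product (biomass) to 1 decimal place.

-16.7 per mil

step 1: δ ≈ -17.2 + (14.1) = -3.1 per mil
step 2: δ ≈ -3.1 + (-13.6) = -16.7 per mil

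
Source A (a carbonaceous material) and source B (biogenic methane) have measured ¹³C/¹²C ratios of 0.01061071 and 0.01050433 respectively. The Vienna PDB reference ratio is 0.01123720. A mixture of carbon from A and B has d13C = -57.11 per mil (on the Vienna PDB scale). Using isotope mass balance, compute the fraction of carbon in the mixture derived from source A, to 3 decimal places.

δ_A = (0.01061071/0.01123720 − 1)×1000 = (0.944249 − 1)×1000 = -55.751 per mil
δ_B = (0.01050433/0.01123720 − 1)×1000 = (0.934782 − 1)×1000 = -65.218 per mil
f_A = (δ_mix − δ_B)/(δ_A − δ_B) = (-57.11 − (-65.218))/(-55.751 − (-65.218))
f_A = 8.108 / 9.467 = 0.8565

0.856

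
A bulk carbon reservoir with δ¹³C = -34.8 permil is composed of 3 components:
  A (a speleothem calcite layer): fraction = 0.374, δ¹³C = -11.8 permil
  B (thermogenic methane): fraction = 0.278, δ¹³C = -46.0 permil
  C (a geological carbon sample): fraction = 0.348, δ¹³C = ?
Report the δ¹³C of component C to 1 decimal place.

-50.6 permil

Isotope mass balance: δ_bulk = Σ fᵢ·δᵢ.
-34.8 = 0.374×(-11.8) + 0.278×(-46.0) + 0.348×δ_C
0.348·δ_C = -34.8 − (-17.201) = -17.599
δ_C = -17.599 / 0.348 = -50.57 permil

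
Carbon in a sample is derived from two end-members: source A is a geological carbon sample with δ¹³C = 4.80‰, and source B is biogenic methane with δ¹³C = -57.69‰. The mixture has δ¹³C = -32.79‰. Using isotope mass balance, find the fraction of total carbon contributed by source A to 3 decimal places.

0.398

δ_mix = f_A·δ_A + (1 − f_A)·δ_B  ⇒  f_A = (δ_mix − δ_B)/(δ_A − δ_B)
f_A = (-32.79 − (-57.69)) / (4.80 − (-57.69))
f_A = 24.90 / 62.49 = 0.3985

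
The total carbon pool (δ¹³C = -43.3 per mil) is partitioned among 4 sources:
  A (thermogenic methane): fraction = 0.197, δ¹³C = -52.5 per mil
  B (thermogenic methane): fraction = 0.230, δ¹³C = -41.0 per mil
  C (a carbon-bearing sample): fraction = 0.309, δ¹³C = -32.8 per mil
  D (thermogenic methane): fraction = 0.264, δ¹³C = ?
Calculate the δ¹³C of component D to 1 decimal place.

-50.7 per mil

Isotope mass balance: δ_bulk = Σ fᵢ·δᵢ.
-43.3 = 0.197×(-52.5) + 0.230×(-41.0) + 0.309×(-32.8) + 0.264×δ_D
0.264·δ_D = -43.3 − (-29.908) = -13.392
δ_D = -13.392 / 0.264 = -50.73 per mil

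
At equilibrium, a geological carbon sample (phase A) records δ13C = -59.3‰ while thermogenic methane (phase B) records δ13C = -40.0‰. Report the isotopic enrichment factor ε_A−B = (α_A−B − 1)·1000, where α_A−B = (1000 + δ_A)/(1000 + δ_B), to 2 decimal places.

-20.10‰

α_A−B = (1000 + -59.3) / (1000 + -40.0) = 940.7 / 960.0 = 0.979896
ε_A−B = (0.979896 − 1) × 1000 = -20.104‰
(The approximation ε ≈ δ_A − δ_B would give -19.3‰.)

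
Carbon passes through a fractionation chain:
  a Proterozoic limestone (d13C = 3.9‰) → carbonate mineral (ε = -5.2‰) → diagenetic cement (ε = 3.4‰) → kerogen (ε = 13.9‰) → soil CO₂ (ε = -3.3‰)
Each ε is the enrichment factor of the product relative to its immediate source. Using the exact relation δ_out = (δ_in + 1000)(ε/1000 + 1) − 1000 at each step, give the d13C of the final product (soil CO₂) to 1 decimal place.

12.7‰

step 1: δ = (3.90 + 1000)·(-5.2/1000 + 1) − 1000 = -1.32‰
step 2: δ = (-1.32 + 1000)·(3.4/1000 + 1) − 1000 = 2.08‰
step 3: δ = (2.08 + 1000)·(13.9/1000 + 1) − 1000 = 16.00‰
step 4: δ = (16.00 + 1000)·(-3.3/1000 + 1) − 1000 = 12.65‰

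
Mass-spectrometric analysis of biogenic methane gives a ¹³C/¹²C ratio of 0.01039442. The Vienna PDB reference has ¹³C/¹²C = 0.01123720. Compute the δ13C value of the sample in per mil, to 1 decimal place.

-75.0 per mil

δ13C = (R_sample / R_standard − 1) × 1000
R_sample / R_standard = 0.01039442 / 0.01123720 = 0.925001
δ13C = (0.925001 − 1) × 1000 = -75.00 per mil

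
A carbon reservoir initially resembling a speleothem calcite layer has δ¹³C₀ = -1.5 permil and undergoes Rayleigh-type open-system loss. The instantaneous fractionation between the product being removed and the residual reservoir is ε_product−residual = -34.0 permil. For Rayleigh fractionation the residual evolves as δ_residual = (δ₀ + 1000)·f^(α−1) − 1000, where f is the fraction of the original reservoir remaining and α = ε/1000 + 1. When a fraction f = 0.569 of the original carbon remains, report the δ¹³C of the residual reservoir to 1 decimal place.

17.8 permil

Rayleigh residual: δ_res = (δ₀ + 1000)·f^(α−1) − 1000
α = ε/1000 + 1 = 0.96600, so α − 1 = -0.03400
f^(α−1) = 0.569^(-0.03400) = 1.019357
δ_res = (-1.5 + 1000) × 1.019357 − 1000 = 1017.828 − 1000 = 17.83 permil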